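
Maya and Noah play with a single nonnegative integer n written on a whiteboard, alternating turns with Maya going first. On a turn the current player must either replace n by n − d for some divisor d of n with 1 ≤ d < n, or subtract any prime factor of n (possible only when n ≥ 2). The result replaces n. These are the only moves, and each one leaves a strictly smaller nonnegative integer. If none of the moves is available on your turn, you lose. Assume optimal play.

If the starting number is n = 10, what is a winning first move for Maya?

Move to 9.

Build the W/L table. Terminal = L. A non-terminal position is W if it has a move to some L; otherwise it is L.
n=0: no move → L
n=1: no move → L
n=2: reaches L-position 0 → W
n=3: reaches L-position 0 → W
n=4: only reaches 2(W), 3(W), all W → L
n=5: reaches L-position 0 → W
n=6: reaches L-position 4 → W
n=7: reaches L-position 0 → W
n=8: reaches L-position 4 → W
n=9: only reaches 6(W), 8(W), all W → L
n=10: reaches L-position 9 → W
From 10, the L positions reachable in one move are: 9.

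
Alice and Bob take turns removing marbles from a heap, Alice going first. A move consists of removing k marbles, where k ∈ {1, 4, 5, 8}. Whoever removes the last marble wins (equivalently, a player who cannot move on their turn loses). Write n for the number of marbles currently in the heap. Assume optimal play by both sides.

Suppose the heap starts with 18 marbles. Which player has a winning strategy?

Bob wins.

Build the W/L table. Terminal = L. A non-terminal position is W if it has a move to some L; otherwise it is L.
n=0: no move → L
n=1: can move to 0, which is L ⇒ W
n=2: the only move is to 1(W), a W ⇒ L
n=3: can move to 2, which is L ⇒ W
n=4: can move to 0, which is L ⇒ W
n=5: can move to 0, which is L ⇒ W
n=6: can move to 2, which is L ⇒ W
n=7: can move to 2, which is L ⇒ W
n=8: can move to 0, which is L ⇒ W
n=9: moves to 8(W), 5(W), 4(W), 1(W); every one is W ⇒ L
n=10: can move to 9, which is L ⇒ W
n=11: moves to 10(W), 7(W), 6(W), 3(W); every one is W ⇒ L
n=12: can move to 11, which is L ⇒ W
n=13: can move to 9, which is L ⇒ W
n=14: can move to 9, which is L ⇒ W
n=15: can move to 11, which is L ⇒ W
n=16: can move to 11, which is L ⇒ W
n=17: can move to 9, which is L ⇒ W
n=18: moves to 17(W), 14(W), 13(W), 10(W); every one is W ⇒ L
The starting position 18 is L: whatever Alice does, the opponent receives a W position.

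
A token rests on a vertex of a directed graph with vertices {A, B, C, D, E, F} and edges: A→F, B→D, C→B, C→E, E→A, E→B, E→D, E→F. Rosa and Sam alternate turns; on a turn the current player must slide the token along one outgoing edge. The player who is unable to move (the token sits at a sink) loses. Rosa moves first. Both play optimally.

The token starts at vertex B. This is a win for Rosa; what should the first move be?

Move to D.

Use the standard recursion: the mover loses at a terminal position; elsewhere, the mover wins exactly when some move hands the opponent an L position.
Every edge goes from a vertex to one that appears earlier in the order D, F, A, B, E, C, so processing vertices in that order labels each vertex after all of its successors.
D: no outgoing edge → L
F: no outgoing edge → L
A: →F(L), so W
B: →D(L), so W
E: →F(L), so W
C: →E(W), B(W) — all W, so L
From B, the L positions reachable in one move are: D.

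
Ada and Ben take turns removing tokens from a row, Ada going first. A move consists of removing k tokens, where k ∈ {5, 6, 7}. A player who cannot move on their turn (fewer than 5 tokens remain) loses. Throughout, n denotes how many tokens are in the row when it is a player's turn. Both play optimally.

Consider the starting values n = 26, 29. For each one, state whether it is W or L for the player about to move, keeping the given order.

26: L, 29: W

Positions with no move are L. A position that does have a move is losing for the player to move precisely when every available move leads to a winning position for the opponent. Fill in the labels:
n=0: no move → L
n=1: no move → L
n=2: no move → L
n=3: no move → L
n=4: no move → L
n=5: →0(L), so W
n=6: →1(L), so W
n=7: →2(L), so W
n=8: →3(L), so W
n=9: →4(L), so W
n=10: →4(L), so W
n=11: →4(L), so W
n=12: →7(W), 6(W), 5(W) — all W, so L
n=13: →8(W), 7(W), 6(W) — all W, so L
n=14: →9(W), 8(W), 7(W) — all W, so L
n=15: →10(W), 9(W), 8(W) — all W, so L
n=16: →11(W), 10(W), 9(W) — all W, so L
n=17: →12(L), so W
n=18: →13(L), so W
n=19: →14(L), so W
n=20: →15(L), so W
n=21: →16(L), so W
n=22: →16(L), so W
n=23: →16(L), so W
n=24: →19(W), 18(W), 17(W) — all W, so L
n=25: →20(W), 19(W), 18(W) — all W, so L
n=26: →21(W), 20(W), 19(W) — all W, so L
n=27: →22(W), 21(W), 20(W) — all W, so L
n=28: →23(W), 22(W), 21(W) — all W, so L
n=29: →24(L), so W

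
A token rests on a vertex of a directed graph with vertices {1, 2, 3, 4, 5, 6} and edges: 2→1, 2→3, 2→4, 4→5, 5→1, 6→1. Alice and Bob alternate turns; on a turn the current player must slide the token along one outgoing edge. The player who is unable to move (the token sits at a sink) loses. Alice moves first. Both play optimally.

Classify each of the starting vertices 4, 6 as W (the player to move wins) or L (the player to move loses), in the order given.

4: L, 6: W

Compute win/loss labels from the base case upward. A position with no move is L. Any other position is W if it can reach an L in one move, else L.
Every edge goes from a vertex to one that appears earlier in the order 1, 3, 5, 6, 4, 2, so processing vertices in that order labels each vertex after all of its successors.
1: no outgoing edge → L
3: no outgoing edge → L
5: →1(L), so W
6: →1(L), so W
4: →5(W) only, which is W, so L
2: →4(L), so W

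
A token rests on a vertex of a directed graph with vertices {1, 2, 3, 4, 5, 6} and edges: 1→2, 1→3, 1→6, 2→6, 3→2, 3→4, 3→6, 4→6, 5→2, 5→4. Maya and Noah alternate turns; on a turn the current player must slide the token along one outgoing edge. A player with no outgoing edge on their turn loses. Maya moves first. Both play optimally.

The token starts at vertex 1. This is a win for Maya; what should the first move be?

Classify positions by backward induction: terminal positions (no move available) are L. From any other position, the mover wins iff some move reaches an L.
Every edge goes from a vertex to one that appears earlier in the order 6, 2, 4, 3, 1, 5, so processing vertices in that order labels each vertex after all of its successors.
6: no outgoing edge → L
2: →6(L), so W
4: →6(L), so W
3: →6(L), so W
1: →6(L), so W
5: →4(W), 2(W) — all W, so L
From 1, the L positions reachable in one move are: 6.

Move to 6.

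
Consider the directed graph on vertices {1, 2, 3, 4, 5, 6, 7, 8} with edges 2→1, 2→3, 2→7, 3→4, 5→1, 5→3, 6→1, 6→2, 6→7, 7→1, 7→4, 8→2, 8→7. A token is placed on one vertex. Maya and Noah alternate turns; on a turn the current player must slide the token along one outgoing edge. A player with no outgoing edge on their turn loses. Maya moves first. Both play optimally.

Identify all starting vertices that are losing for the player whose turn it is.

Label each position W (a win for the player to move) or L (a loss). A position with no legal move is L; any other position is W exactly when some move reaches an L, and L when every move reaches a W.
Every edge goes from a vertex to one that appears earlier in the order 4, 1, 7, 3, 5, 2, 6, 8, so processing vertices in that order labels each vertex after all of its successors.
4: no outgoing edge → L
1: no outgoing edge → L
7: reaches L-position 1 → W
3: reaches L-position 4 → W
5: reaches L-position 1 → W
2: reaches L-position 1 → W
6: reaches L-position 1 → W
8: only reaches 2(W), 7(W), all W → L
Reading off the rows marked L gives the requested list; there are 3 such vertices.

1, 4, 8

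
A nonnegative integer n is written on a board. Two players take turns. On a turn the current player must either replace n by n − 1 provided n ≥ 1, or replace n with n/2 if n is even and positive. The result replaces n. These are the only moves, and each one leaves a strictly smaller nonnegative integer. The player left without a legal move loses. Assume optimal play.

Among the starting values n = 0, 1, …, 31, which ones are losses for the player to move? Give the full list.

Use the standard recursion: the mover loses at a terminal position; elsewhere, the mover wins exactly when some move hands the opponent an L position.
n=0: no move → L
n=1: →0(L), so W
n=2: →1(W) only, which is W, so L
n=3: →2(L), so W
n=4: →2(L), so W
n=5: →4(W) only, which is W, so L
n=6: →5(L), so W
n=7: →6(W) only, which is W, so L
n=8: →7(L), so W
n=9: →8(W) only, which is W, so L
n=10: →5(L), so W
n=11: →10(W) only, which is W, so L
n=12: →11(L), so W
n=13: →12(W) only, which is W, so L
n=14: →7(L), so W
n=15: →14(W) only, which is W, so L
n=16: →15(L), so W
n=17: →16(W) only, which is W, so L
n=18: →9(L), so W
n=19: →18(W) only, which is W, so L
n=20: →19(L), so W
n=21: →20(W) only, which is W, so L
n=22: →11(L), so W
n=23: →22(W) only, which is W, so L
n=24: →23(L), so W
n=25: →24(W) only, which is W, so L
n=26: →13(L), so W
n=27: →26(W) only, which is W, so L
n=28: →27(L), so W
n=29: →28(W) only, which is W, so L
n=30: →15(L), so W
n=31: →30(W) only, which is W, so L
Reading off the rows marked L gives the requested list; there are 16 such values of n.

0, 2, 5, 7, 9, 11, 13, 15, 17, 19, 21, 23, 25, 27, 29, 31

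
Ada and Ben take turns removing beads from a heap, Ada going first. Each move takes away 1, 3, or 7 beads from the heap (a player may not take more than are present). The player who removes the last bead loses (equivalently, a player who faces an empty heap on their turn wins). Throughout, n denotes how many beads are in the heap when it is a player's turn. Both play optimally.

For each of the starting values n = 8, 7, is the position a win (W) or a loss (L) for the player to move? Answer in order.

8: W, 7: L

Use the standard recursion: the mover wins at a terminal position; elsewhere, the mover wins exactly when some move hands the opponent an L position.
n=0: no move; the opponent has just taken the last bead and therefore loses → W
n=1: →0(W) only, which is W, so L
n=2: →1(L), so W
n=3: →2(W), 0(W) — all W, so L
n=4: →3(L), so W
n=5: →4(W), 2(W) — all W, so L
n=6: →5(L), so W
n=7: →6(W), 4(W), 0(W) — all W, so L
n=8: →7(L), so W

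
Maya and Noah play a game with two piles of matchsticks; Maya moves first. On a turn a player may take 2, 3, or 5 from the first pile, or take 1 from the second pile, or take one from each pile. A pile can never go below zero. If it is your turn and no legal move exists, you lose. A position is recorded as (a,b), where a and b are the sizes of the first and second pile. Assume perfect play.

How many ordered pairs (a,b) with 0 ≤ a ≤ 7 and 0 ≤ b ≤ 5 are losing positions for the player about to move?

Use the standard recursion: the mover loses at a terminal position; elsewhere, the mover wins exactly when some move hands the opponent an L position.
Every move lowers a or b (never raises either), so fill the grid row by row in increasing a, and left to right within a row: each cell's successors are then already labelled.
      b=0  b=1  b=2  b=3  b=4  b=5
a=0:    L    W    L    W    L    W
a=1:    L    W    L    W    L    W
a=2:    W    W    W    W    W    W
a=3:    W    L    W    L    W    L
a=4:    W    L    W    L    W    L
a=5:    W    W    W    W    W    W
a=6:    W    W    W    W    W    W
a=7:    L    W    L    W    L    W
Cells with no legal move (terminal, hence L): (0,0), (1,0).
The remaining L cells, each justified by listing all of its moves:
(0,2): →(0,1)(W) only, which is W, so L
(0,4): →(0,3)(W) only, which is W, so L
(1,2): →(1,1)(W), (0,1)(W) — all W, so L
(1,4): →(1,3)(W), (0,3)(W) — all W, so L
(3,1): →(1,1)(W), (0,1)(W), (3,0)(W), (2,0)(W) — all W, so L
(3,3): →(1,3)(W), (0,3)(W), (3,2)(W), (2,2)(W) — all W, so L
(3,5): →(1,5)(W), (0,5)(W), (3,4)(W), (2,4)(W) — all W, so L
(4,1): →(2,1)(W), (1,1)(W), (4,0)(W), (3,0)(W) — all W, so L
(4,3): →(2,3)(W), (1,3)(W), (4,2)(W), (3,2)(W) — all W, so L
(4,5): →(2,5)(W), (1,5)(W), (4,4)(W), (3,4)(W) — all W, so L
(7,0): →(5,0)(W), (4,0)(W), (2,0)(W) — all W, so L
(7,2): →(5,2)(W), (4,2)(W), (2,2)(W), (7,1)(W), (6,1)(W) — all W, so L
(7,4): →(5,4)(W), (4,4)(W), (2,4)(W), (7,3)(W), (6,3)(W) — all W, so L
Every other cell has at least one move into one of the L cells above, so it is W.
L cells per row: a=0: 3, a=1: 3, a=2: 0, a=3: 3, a=4: 3, a=5: 0, a=6: 0, a=7: 3; total 15.

15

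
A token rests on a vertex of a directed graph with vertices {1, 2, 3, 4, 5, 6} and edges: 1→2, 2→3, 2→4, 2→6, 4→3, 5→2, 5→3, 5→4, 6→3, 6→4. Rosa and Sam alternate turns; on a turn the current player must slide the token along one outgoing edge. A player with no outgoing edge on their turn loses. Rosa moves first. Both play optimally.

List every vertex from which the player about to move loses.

1, 3

Positions with no move are L. A position that does have a move is losing for the player to move precisely when every available move leads to a winning position for the opponent. Fill in the labels:
Every edge goes from a vertex to one that appears earlier in the order 3, 4, 6, 2, 5, 1, so processing vertices in that order labels each vertex after all of its successors.
3: no outgoing edge → L
4: W (go to 3, an L position)
6: W (go to 3, an L position)
2: W (go to 3, an L position)
5: W (go to 3, an L position)
1: L (sole option 2(W) is W)
Reading off the rows marked L gives the requested list; there are 2 such vertices.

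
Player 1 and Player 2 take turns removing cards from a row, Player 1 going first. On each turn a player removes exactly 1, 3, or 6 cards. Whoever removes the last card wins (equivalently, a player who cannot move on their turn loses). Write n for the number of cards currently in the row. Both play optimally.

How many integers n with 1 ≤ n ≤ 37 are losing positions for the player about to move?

Classify positions by backward induction: terminal positions (no move available) are L. From any other position, the mover wins iff some move reaches an L.
n=0: no move → L
n=1: →0(L), so W
n=2: →1(W) only, which is W, so L
n=3: →2(L), so W
n=4: →3(W), 1(W) — all W, so L
n=5: →4(L), so W
n=6: →0(L), so W
n=7: →4(L), so W
n=8: →2(L), so W
n=9: →8(W), 6(W), 3(W) — all W, so L
n=10: →9(L), so W
n=11: →10(W), 8(W), 5(W) — all W, so L
n=12: →11(L), so W
n=13: →12(W), 10(W), 7(W) — all W, so L
n=14: →13(L), so W
n=15: →9(L), so W
n=16: →13(L), so W
n=17: →11(L), so W
n=18: →17(W), 15(W), 12(W) — all W, so L
n=19: →18(L), so W
n=20: →19(W), 17(W), 14(W) — all W, so L
n=21: →20(L), so W
n=22: →21(W), 19(W), 16(W) — all W, so L
n=23: →22(L), so W
n=24: →18(L), so W
n=25: →22(L), so W
n=26: →20(L), so W
n=27: →26(W), 24(W), 21(W) — all W, so L
n=28: →27(L), so W
n=29: →28(W), 26(W), 23(W) — all W, so L
n=30: →29(L), so W
n=31: →30(W), 28(W), 25(W) — all W, so L
n=32: →31(L), so W
n=33: →27(L), so W
n=34: →31(L), so W
n=35: →29(L), so W
n=36: →35(W), 33(W), 30(W) — all W, so L
n=37: →36(L), so W
L entries with 1 ≤ n ≤ 37 (n=0 is outside the asked range and is not counted): n = 2, 4, 9, 11, 13, 18, 20, 22, 27, 29, 31, 36; that makes 12.

12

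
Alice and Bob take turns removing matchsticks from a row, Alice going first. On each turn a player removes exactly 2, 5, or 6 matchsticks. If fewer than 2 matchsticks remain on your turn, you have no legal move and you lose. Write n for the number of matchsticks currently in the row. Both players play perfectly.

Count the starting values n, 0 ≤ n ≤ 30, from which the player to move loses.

Positions with no move are L. A position that does have a move is losing for the player to move precisely when every available move leads to a winning position for the opponent. Fill in the labels:
n=0: no move → L
n=1: no move → L
n=2: W (go to 0, an L position)
n=3: W (go to 1, an L position)
n=4: L (sole option 2(W) is W)
n=5: W (go to 0, an L position)
n=6: W (go to 4, an L position)
n=7: W (go to 1, an L position)
n=8: L (options 6(W), 3(W), 2(W) are all W)
n=9: W (go to 4, an L position)
n=10: W (go to 8, an L position)
n=11: L (options 9(W), 6(W), 5(W) are all W)
n=12: L (options 10(W), 7(W), 6(W) are all W)
n=13: W (go to 11, an L position)
n=14: W (go to 12, an L position)
n=15: L (options 13(W), 10(W), 9(W) are all W)
n=16: W (go to 11, an L position)
n=17: W (go to 15, an L position)
n=18: W (go to 12, an L position)
n=19: L (options 17(W), 14(W), 13(W) are all W)
n=20: W (go to 15, an L position)
n=21: W (go to 19, an L position)
n=22: L (options 20(W), 17(W), 16(W) are all W)
n=23: L (options 21(W), 18(W), 17(W) are all W)
n=24: W (go to 22, an L position)
n=25: W (go to 23, an L position)
n=26: L (options 24(W), 21(W), 20(W) are all W)
n=27: W (go to 22, an L position)
n=28: W (go to 26, an L position)
n=29: W (go to 23, an L position)
n=30: L (options 28(W), 25(W), 24(W) are all W)
L entries with 0 ≤ n ≤ 30: n = 0, 1, 4, 8, 11, 12, 15, 19, 22, 23, 26, 30; that makes 12.

12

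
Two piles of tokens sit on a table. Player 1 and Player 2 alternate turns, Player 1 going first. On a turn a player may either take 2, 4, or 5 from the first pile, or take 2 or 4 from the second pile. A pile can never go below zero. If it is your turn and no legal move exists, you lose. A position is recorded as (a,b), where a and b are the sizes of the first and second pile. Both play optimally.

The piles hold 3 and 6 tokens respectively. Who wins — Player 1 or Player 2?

Positions with no move are L. A position that does have a move is losing for the player to move precisely when every available move leads to a winning position for the opponent. Fill in the labels:
No move ever increases a pile, so every position that can arise here has a ≤ 3 and b ≤ 6; it is enough to label the cells with 0 ≤ a ≤ 3 and 0 ≤ b ≤ 6.
Every move lowers a or b (never raises either), so fill the grid row by row in increasing a, and left to right within a row: each cell's successors are then already labelled.
      b=0  b=1  b=2  b=3  b=4  b=5  b=6
a=0:    L    L    W    W    W    W    L
a=1:    L    L    W    W    W    W    L
a=2:    W    W    L    L    W    W    W
a=3:    W    W    L    L    W    W    W
Cells with no legal move (terminal, hence L): (0,0), (0,1), (1,0), (1,1).
The remaining L cells, each justified by listing all of its moves:
(0,6): L (options (0,4)(W), (0,2)(W) are all W)
(1,6): L (options (1,4)(W), (1,2)(W) are all W)
(2,2): L (options (0,2)(W), (2,0)(W) are all W)
(2,3): L (options (0,3)(W), (2,1)(W) are all W)
(3,2): L (options (1,2)(W), (3,0)(W) are all W)
(3,3): L (options (1,3)(W), (3,1)(W) are all W)
Every other cell has at least one move into one of the L cells above, so it is W.
From (3,6) Player 1 can move to (1,6), reaching an L position.

Player 1 wins.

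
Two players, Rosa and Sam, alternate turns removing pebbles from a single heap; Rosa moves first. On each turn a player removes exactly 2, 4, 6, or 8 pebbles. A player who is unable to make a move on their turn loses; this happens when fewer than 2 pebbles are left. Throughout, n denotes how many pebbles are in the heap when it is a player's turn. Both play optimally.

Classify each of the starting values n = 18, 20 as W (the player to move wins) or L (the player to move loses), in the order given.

18: W, 20: L

Compute win/loss labels from the base case upward. A position with no move is L. Any other position is W if it can reach an L in one move, else L.
n=0: no move → L
n=1: no move → L
n=2: →0(L), so W
n=3: →1(L), so W
n=4: →0(L), so W
n=5: →1(L), so W
n=6: →0(L), so W
n=7: →1(L), so W
n=8: →0(L), so W
n=9: →1(L), so W
n=10: →8(W), 6(W), 4(W), 2(W) — all W, so L
n=11: →9(W), 7(W), 5(W), 3(W) — all W, so L
n=12: →10(L), so W
n=13: →11(L), so W
n=14: →10(L), so W
n=15: →11(L), so W
n=16: →10(L), so W
n=17: →11(L), so W
n=18: →10(L), so W
n=19: →11(L), so W
n=20: →18(W), 16(W), 14(W), 12(W) — all W, so L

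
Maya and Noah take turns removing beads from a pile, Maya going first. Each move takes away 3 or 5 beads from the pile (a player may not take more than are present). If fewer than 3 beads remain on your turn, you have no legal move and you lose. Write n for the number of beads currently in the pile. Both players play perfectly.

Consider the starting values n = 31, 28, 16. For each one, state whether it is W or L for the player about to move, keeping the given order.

31: W, 28: W, 16: L

Build the W/L table. Terminal = L. A non-terminal position is W if it has a move to some L; otherwise it is L.
n=0: no move → L
n=1: no move → L
n=2: no move → L
n=3: W (go to 0, an L position)
n=4: W (go to 1, an L position)
n=5: W (go to 2, an L position)
n=6: W (go to 1, an L position)
n=7: W (go to 2, an L position)
n=8: L (options 5(W), 3(W) are all W)
n=9: L (options 6(W), 4(W) are all W)
n=10: L (options 7(W), 5(W) are all W)
n=11: W (go to 8, an L position)
n=12: W (go to 9, an L position)
n=13: W (go to 10, an L position)
n=14: W (go to 9, an L position)
n=15: W (go to 10, an L position)
n=16: L (options 13(W), 11(W) are all W)
n=17: L (options 14(W), 12(W) are all W)
n=18: L (options 15(W), 13(W) are all W)
n=19: W (go to 16, an L position)
n=20: W (go to 17, an L position)
n=21: W (go to 18, an L position)
n=22: W (go to 17, an L position)
n=23: W (go to 18, an L position)
n=24: L (options 21(W), 19(W) are all W)
n=25: L (options 22(W), 20(W) are all W)
n=26: L (options 23(W), 21(W) are all W)
n=27: W (go to 24, an L position)
n=28: W (go to 25, an L position)
n=29: W (go to 26, an L position)
n=30: W (go to 25, an L position)
n=31: W (go to 26, an L position)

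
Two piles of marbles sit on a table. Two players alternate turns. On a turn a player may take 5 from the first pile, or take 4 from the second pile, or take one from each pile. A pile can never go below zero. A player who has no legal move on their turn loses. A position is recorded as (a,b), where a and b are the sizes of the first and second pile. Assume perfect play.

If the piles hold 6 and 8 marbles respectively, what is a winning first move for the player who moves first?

Move to (1,8).

Positions with no move are L. A position that does have a move is losing for the player to move precisely when every available move leads to a winning position for the opponent. Fill in the labels:
No move ever increases a pile, so every position that can arise here has a ≤ 6 and b ≤ 8; it is enough to label the cells with 0 ≤ a ≤ 6 and 0 ≤ b ≤ 8.
Every move lowers a or b (never raises either), so fill the grid row by row in increasing a, and left to right within a row: each cell's successors are then already labelled.
      b=0  b=1  b=2  b=3  b=4  b=5  b=6  b=7  b=8
a=0:    L    L    L    L    W    W    W    W    L
a=1:    L    W    W    W    W    L    L    L    L
a=2:    L    W    L    L    W    L    W    W    W
a=3:    L    W    L    W    W    L    W    L    L
a=4:    L    W    L    W    W    L    W    L    W
a=5:    W    W    W    W    L    L    W    L    W
a=6:    W    L    L    L    L    W    W    W    W
Cells with no legal move (terminal, hence L): (0,0), (0,1), (0,2), (0,3), (1,0), (2,0), (3,0), (4,0).
The remaining L cells, each justified by listing all of its moves:
(0,8): →(0,4)(W) only, which is W, so L
(1,5): →(1,1)(W), (0,4)(W) — all W, so L
(1,6): →(1,2)(W), (0,5)(W) — all W, so L
(1,7): →(1,3)(W), (0,6)(W) — all W, so L
(1,8): →(1,4)(W), (0,7)(W) — all W, so L
(2,2): →(1,1)(W) only, which is W, so L
(2,3): →(1,2)(W) only, which is W, so L
(2,5): →(2,1)(W), (1,4)(W) — all W, so L
(3,2): →(2,1)(W) only, which is W, so L
(3,5): →(3,1)(W), (2,4)(W) — all W, so L
(3,7): →(3,3)(W), (2,6)(W) — all W, so L
(3,8): →(3,4)(W), (2,7)(W) — all W, so L
(4,2): →(3,1)(W) only, which is W, so L
(4,5): →(4,1)(W), (3,4)(W) — all W, so L
(4,7): →(4,3)(W), (3,6)(W) — all W, so L
(5,4): →(0,4)(W), (5,0)(W), (4,3)(W) — all W, so L
(5,5): →(0,5)(W), (5,1)(W), (4,4)(W) — all W, so L
(5,7): →(0,7)(W), (5,3)(W), (4,6)(W) — all W, so L
(6,1): →(1,1)(W), (5,0)(W) — all W, so L
(6,2): →(1,2)(W), (5,1)(W) — all W, so L
(6,3): →(1,3)(W), (5,2)(W) — all W, so L
(6,4): →(1,4)(W), (6,0)(W), (5,3)(W) — all W, so L
Every other cell has at least one move into one of the L cells above, so it is W.
From (6,8), the L positions reachable in one move are: (1,8), (6,4), (5,7). Any move reaching one of these is winning.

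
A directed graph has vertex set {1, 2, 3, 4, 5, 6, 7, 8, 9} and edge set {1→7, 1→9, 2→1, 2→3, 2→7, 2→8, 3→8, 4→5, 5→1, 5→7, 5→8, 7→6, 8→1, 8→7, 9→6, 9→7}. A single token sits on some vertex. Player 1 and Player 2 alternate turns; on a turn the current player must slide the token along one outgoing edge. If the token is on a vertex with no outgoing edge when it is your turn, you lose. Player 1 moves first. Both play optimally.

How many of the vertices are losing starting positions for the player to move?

4

Label each position W (a win for the player to move) or L (a loss). A position with no legal move is L; any other position is W exactly when some move reaches an L, and L when every move reaches a W.
Every edge goes from a vertex to one that appears earlier in the order 6, 7, 9, 1, 8, 3, 2, 5, 4, so processing vertices in that order labels each vertex after all of its successors.
6: no outgoing edge → L
7: →6(L), so W
9: →6(L), so W
1: →9(W), 7(W) — all W, so L
8: →1(L), so W
3: →8(W) only, which is W, so L
2: →3(L), so W
5: →1(L), so W
4: →5(W) only, which is W, so L
The L vertices are 1, 3, 4, 6; that is 4 in all.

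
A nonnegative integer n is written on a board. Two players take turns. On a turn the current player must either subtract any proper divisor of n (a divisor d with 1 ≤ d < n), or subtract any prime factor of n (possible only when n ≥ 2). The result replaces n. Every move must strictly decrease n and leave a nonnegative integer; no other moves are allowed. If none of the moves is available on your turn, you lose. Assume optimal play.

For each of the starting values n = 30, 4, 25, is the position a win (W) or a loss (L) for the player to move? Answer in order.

Classify positions by backward induction: terminal positions (no move available) are L. From any other position, the mover wins iff some move reaches an L.
n=0: no move → L
n=1: no move → L
n=2: reaches L-position 0 → W
n=3: reaches L-position 0 → W
n=4: only reaches 2(W), 3(W), all W → L
n=5: reaches L-position 0 → W
n=6: reaches L-position 4 → W
n=7: reaches L-position 0 → W
n=8: reaches L-position 4 → W
n=9: only reaches 6(W), 8(W), all W → L
n=10: reaches L-position 9 → W
n=11: reaches L-position 0 → W
n=12: reaches L-position 9 → W
n=13: reaches L-position 0 → W
n=14: only reaches 7(W), 12(W), 13(W), all W → L
n=15: reaches L-position 14 → W
n=16: reaches L-position 14 → W
n=17: reaches L-position 0 → W
n=18: reaches L-position 9 → W
n=19: reaches L-position 0 → W
n=20: only reaches 10(W), 15(W), 16(W), 18(W), 19(W), all W → L
n=21: reaches L-position 14 → W
n=22: reaches L-position 20 → W
n=23: reaches L-position 0 → W
n=24: reaches L-position 20 → W
n=25: reaches L-position 20 → W
n=26: only reaches 13(W), 24(W), 25(W), all W → L
n=27: reaches L-position 26 → W
n=28: reaches L-position 14 → W
n=29: reaches L-position 0 → W
n=30: reaches L-position 20 → W

30: W, 4: L, 25: W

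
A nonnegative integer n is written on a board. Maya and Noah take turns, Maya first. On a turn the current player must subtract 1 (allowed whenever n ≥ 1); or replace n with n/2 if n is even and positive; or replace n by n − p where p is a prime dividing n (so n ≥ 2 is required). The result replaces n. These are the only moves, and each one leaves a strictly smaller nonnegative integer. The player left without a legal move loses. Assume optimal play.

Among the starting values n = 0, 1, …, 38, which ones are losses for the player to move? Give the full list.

0, 4, 9, 14, 20, 24, 30, 34, 38

Build the W/L table. Terminal = L. A non-terminal position is W if it has a move to some L; otherwise it is L.
n=0: no move → L
n=1: reaches L-position 0 → W
n=2: reaches L-position 0 → W
n=3: reaches L-position 0 → W
n=4: only reaches 2(W), 3(W), all W → L
n=5: reaches L-position 0 → W
n=6: reaches L-position 4 → W
n=7: reaches L-position 0 → W
n=8: reaches L-position 4 → W
n=9: only reaches 6(W), 8(W), all W → L
n=10: reaches L-position 9 → W
n=11: reaches L-position 0 → W
n=12: reaches L-position 9 → W
n=13: reaches L-position 0 → W
n=14: only reaches 7(W), 12(W), 13(W), all W → L
n=15: reaches L-position 14 → W
n=16: reaches L-position 14 → W
n=17: reaches L-position 0 → W
n=18: reaches L-position 9 → W
n=19: reaches L-position 0 → W
n=20: only reaches 10(W), 15(W), 18(W), 19(W), all W → L
n=21: reaches L-position 14 → W
n=22: reaches L-position 20 → W
n=23: reaches L-position 0 → W
n=24: only reaches 12(W), 21(W), 22(W), 23(W), all W → L
n=25: reaches L-position 20 → W
n=26: reaches L-position 24 → W
n=27: reaches L-position 24 → W
n=28: reaches L-position 14 → W
n=29: reaches L-position 0 → W
n=30: only reaches 15(W), 25(W), 27(W), 28(W), 29(W), all W → L
n=31: reaches L-position 0 → W
n=32: reaches L-position 30 → W
n=33: reaches L-position 30 → W
n=34: only reaches 17(W), 32(W), 33(W), all W → L
n=35: reaches L-position 30 → W
n=36: reaches L-position 34 → W
n=37: reaches L-position 0 → W
n=38: only reaches 19(W), 36(W), 37(W), all W → L
Reading off the rows marked L gives the requested list; there are 9 such values of n.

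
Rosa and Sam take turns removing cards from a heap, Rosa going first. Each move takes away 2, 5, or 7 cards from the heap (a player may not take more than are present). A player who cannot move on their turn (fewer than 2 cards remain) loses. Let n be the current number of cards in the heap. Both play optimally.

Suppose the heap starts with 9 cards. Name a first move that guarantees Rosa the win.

Remove 5, leaving 4.

Compute win/loss labels from the base case upward. A position with no move is L. Any other position is W if it can reach an L in one move, else L.
n=0: no move → L
n=1: no move → L
n=2: W (go to 0, an L position)
n=3: W (go to 1, an L position)
n=4: L (sole option 2(W) is W)
n=5: W (go to 0, an L position)
n=6: W (go to 4, an L position)
n=7: W (go to 0, an L position)
n=8: W (go to 1, an L position)
n=9: W (go to 4, an L position)
From 9, the L positions reachable in one move are: 4.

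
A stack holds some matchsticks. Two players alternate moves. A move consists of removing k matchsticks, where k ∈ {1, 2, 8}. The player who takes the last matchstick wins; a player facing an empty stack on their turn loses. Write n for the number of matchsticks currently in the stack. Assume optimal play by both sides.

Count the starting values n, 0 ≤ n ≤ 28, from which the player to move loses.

10

Use the standard recursion: the mover loses at a terminal position; elsewhere, the mover wins exactly when some move hands the opponent an L position.
n=0: no move → L
n=1: reaches L-position 0 → W
n=2: reaches L-position 0 → W
n=3: only reaches 2(W), 1(W), all W → L
n=4: reaches L-position 3 → W
n=5: reaches L-position 3 → W
n=6: only reaches 5(W), 4(W), all W → L
n=7: reaches L-position 6 → W
n=8: reaches L-position 6 → W
n=9: only reaches 8(W), 7(W), 1(W), all W → L
n=10: reaches L-position 9 → W
n=11: reaches L-position 9 → W
n=12: only reaches 11(W), 10(W), 4(W), all W → L
n=13: reaches L-position 12 → W
n=14: reaches L-position 12 → W
n=15: only reaches 14(W), 13(W), 7(W), all W → L
n=16: reaches L-position 15 → W
n=17: reaches L-position 15 → W
n=18: only reaches 17(W), 16(W), 10(W), all W → L
n=19: reaches L-position 18 → W
n=20: reaches L-position 18 → W
n=21: only reaches 20(W), 19(W), 13(W), all W → L
n=22: reaches L-position 21 → W
n=23: reaches L-position 21 → W
n=24: only reaches 23(W), 22(W), 16(W), all W → L
n=25: reaches L-position 24 → W
n=26: reaches L-position 24 → W
n=27: only reaches 26(W), 25(W), 19(W), all W → L
n=28: reaches L-position 27 → W
L entries with 0 ≤ n ≤ 28: n = 0, 3, 6, 9, 12, 15, 18, 21, 24, 27; that makes 10.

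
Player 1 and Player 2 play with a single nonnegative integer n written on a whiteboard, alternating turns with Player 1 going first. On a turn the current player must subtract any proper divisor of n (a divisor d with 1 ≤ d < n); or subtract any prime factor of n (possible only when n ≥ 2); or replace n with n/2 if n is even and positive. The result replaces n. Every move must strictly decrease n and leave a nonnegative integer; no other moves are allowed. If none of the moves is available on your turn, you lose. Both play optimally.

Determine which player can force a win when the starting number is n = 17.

Compute win/loss labels from the base case upward. A position with no move is L. Any other position is W if it can reach an L in one move, else L.
n=0: no move → L
n=1: no move → L
n=2: reaches L-position 0 → W
n=3: reaches L-position 0 → W
n=4: only reaches 2(W), 3(W), all W → L
n=5: reaches L-position 0 → W
n=6: reaches L-position 4 → W
n=7: reaches L-position 0 → W
n=8: reaches L-position 4 → W
n=9: only reaches 6(W), 8(W), all W → L
n=10: reaches L-position 9 → W
n=11: reaches L-position 0 → W
n=12: reaches L-position 9 → W
n=13: reaches L-position 0 → W
n=14: only reaches 7(W), 12(W), 13(W), all W → L
n=15: reaches L-position 14 → W
n=16: reaches L-position 14 → W
n=17: reaches L-position 0 → W
From 17 Player 1 can move to 0, reaching an L position.

Player 1 wins.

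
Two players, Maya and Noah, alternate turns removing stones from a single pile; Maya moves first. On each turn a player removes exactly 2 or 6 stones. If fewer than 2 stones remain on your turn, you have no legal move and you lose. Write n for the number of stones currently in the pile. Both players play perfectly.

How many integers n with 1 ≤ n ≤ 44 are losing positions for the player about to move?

22

Build the W/L table. Terminal = L. A non-terminal position is W if it has a move to some L; otherwise it is L.
n=0: no move → L
n=1: no move → L
n=2: reaches L-position 0 → W
n=3: reaches L-position 1 → W
n=4: only reaches 2(W), which is W → L
n=5: only reaches 3(W), which is W → L
n=6: reaches L-position 4 → W
n=7: reaches L-position 5 → W
n=8: only reaches 6(W), 2(W), all W → L
n=9: only reaches 7(W), 3(W), all W → L
n=10: reaches L-position 8 → W
n=11: reaches L-position 9 → W
n=12: only reaches 10(W), 6(W), all W → L
n=13: only reaches 11(W), 7(W), all W → L
n=14: reaches L-position 12 → W
n=15: reaches L-position 13 → W
n=16: only reaches 14(W), 10(W), all W → L
n=17: only reaches 15(W), 11(W), all W → L
n=18: reaches L-position 16 → W
n=19: reaches L-position 17 → W
n=20: only reaches 18(W), 14(W), all W → L
n=21: only reaches 19(W), 15(W), all W → L
n=22: reaches L-position 20 → W
n=23: reaches L-position 21 → W
n=24: only reaches 22(W), 18(W), all W → L
n=25: only reaches 23(W), 19(W), all W → L
n=26: reaches L-position 24 → W
n=27: reaches L-position 25 → W
n=28: only reaches 26(W), 22(W), all W → L
n=29: only reaches 27(W), 23(W), all W → L
n=30: reaches L-position 28 → W
n=31: reaches L-position 29 → W
n=32: only reaches 30(W), 26(W), all W → L
n=33: only reaches 31(W), 27(W), all W → L
n=34: reaches L-position 32 → W
n=35: reaches L-position 33 → W
n=36: only reaches 34(W), 30(W), all W → L
n=37: only reaches 35(W), 31(W), all W → L
n=38: reaches L-position 36 → W
n=39: reaches L-position 37 → W
n=40: only reaches 38(W), 34(W), all W → L
n=41: only reaches 39(W), 35(W), all W → L
n=42: reaches L-position 40 → W
n=43: reaches L-position 41 → W
n=44: only reaches 42(W), 38(W), all W → L
L entries with 1 ≤ n ≤ 44 (n=0 is outside the asked range and is not counted): n = 1, 4, 5, 8, 9, 12, 13, 16, 17, 20, 21, 24, 25, 28, 29, 32, 33, 36, 37, 40, 41, 44; that makes 22.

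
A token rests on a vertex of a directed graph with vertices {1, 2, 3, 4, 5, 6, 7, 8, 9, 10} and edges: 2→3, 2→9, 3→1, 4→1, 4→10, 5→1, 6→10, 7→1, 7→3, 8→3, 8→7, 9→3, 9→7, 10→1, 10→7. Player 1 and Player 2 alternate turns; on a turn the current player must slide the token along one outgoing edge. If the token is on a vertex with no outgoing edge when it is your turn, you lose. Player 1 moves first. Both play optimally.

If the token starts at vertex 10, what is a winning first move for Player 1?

Work bottom-up. With no move the player to move loses. Otherwise the position is W if at least one move leads to an L position for the opponent, and L if every move leads to a W.
Every edge goes from a vertex to one that appears earlier in the order 1, 3, 7, 8, 9, 10, 5, 2, 4, 6, so processing vertices in that order labels each vertex after all of its successors.
1: no outgoing edge → L
3: reaches L-position 1 → W
7: reaches L-position 1 → W
8: only reaches 7(W), 3(W), all W → L
9: only reaches 7(W), 3(W), all W → L
10: reaches L-position 1 → W
5: reaches L-position 1 → W
2: reaches L-position 9 → W
4: reaches L-position 1 → W
6: only reaches 10(W), which is W → L
From 10, the L positions reachable in one move are: 1.

Move to 1.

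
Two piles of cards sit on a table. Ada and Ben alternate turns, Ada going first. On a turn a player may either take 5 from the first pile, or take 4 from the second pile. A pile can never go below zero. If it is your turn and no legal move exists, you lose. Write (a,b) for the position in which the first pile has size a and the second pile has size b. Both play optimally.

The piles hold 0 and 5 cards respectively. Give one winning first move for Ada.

Move to (0,1).

Work bottom-up. With no move the player to move loses. Otherwise the position is W if at least one move leads to an L position for the opponent, and L if every move leads to a W.
No move ever increases a pile, so every position that can arise here has a ≤ 0 and b ≤ 5; it is enough to label the cells with 0 ≤ a ≤ 0 and 0 ≤ b ≤ 5.
Every move lowers a or b (never raises either), so fill the grid row by row in increasing a, and left to right within a row: each cell's successors are then already labelled.
      b=0  b=1  b=2  b=3  b=4  b=5
a=0:    L    L    L    L    W    W
Cells with no legal move (terminal, hence L): (0,0), (0,1), (0,2), (0,3).
Every other cell has at least one move into one of the L cells above, so it is W.
From (0,5), the L positions reachable in one move are: (0,1).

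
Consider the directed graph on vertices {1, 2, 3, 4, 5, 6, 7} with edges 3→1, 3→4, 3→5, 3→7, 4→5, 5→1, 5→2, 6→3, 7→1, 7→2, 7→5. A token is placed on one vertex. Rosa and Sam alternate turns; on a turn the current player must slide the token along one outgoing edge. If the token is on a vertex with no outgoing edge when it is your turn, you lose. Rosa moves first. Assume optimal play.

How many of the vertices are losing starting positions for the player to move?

Label each position W (a win for the player to move) or L (a loss). A position with no legal move is L; any other position is W exactly when some move reaches an L, and L when every move reaches a W.
Every edge goes from a vertex to one that appears earlier in the order 1, 2, 5, 7, 4, 3, 6, so processing vertices in that order labels each vertex after all of its successors.
1: no outgoing edge → L
2: no outgoing edge → L
5: →2(L), so W
7: →2(L), so W
4: →5(W) only, which is W, so L
3: →4(L), so W
6: →3(W) only, which is W, so L
The L vertices are 1, 2, 4, 6; that is 4 in all.

4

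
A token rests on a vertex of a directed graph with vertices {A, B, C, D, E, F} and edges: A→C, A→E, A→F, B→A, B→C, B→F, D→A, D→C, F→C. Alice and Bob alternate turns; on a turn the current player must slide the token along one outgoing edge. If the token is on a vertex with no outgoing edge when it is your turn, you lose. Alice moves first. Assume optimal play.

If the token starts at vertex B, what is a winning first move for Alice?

Positions with no move are L. A position that does have a move is losing for the player to move precisely when every available move leads to a winning position for the opponent. Fill in the labels:
Every edge goes from a vertex to one that appears earlier in the order C, E, F, A, D, B, so processing vertices in that order labels each vertex after all of its successors.
C: no outgoing edge → L
E: no outgoing edge → L
F: reaches L-position C → W
A: reaches L-position E → W
D: reaches L-position C → W
B: reaches L-position C → W
From B, the L positions reachable in one move are: C.

Move to C.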